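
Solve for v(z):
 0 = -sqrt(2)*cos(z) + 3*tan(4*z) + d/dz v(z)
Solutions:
 v(z) = C1 + 3*log(cos(4*z))/4 + sqrt(2)*sin(z)


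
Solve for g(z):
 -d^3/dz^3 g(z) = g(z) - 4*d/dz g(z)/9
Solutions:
 g(z) = C1*exp(z*(8*18^(1/3)/(sqrt(58281) + 243)^(1/3) + 12^(1/3)*(sqrt(58281) + 243)^(1/3))/36)*sin(2^(1/3)*3^(1/6)*z*(-2^(1/3)*3^(2/3)*(sqrt(58281) + 243)^(1/3) + 24/(sqrt(58281) + 243)^(1/3))/36) + C2*exp(z*(8*18^(1/3)/(sqrt(58281) + 243)^(1/3) + 12^(1/3)*(sqrt(58281) + 243)^(1/3))/36)*cos(2^(1/3)*3^(1/6)*z*(-2^(1/3)*3^(2/3)*(sqrt(58281) + 243)^(1/3) + 24/(sqrt(58281) + 243)^(1/3))/36) + C3*exp(-z*(8*18^(1/3)/(sqrt(58281) + 243)^(1/3) + 12^(1/3)*(sqrt(58281) + 243)^(1/3))/18)


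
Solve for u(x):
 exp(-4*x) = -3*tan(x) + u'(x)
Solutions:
 u(x) = C1 + 3*log(tan(x)^2 + 1)/2 - exp(-4*x)/4


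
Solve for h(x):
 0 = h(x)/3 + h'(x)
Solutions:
 h(x) = C1*exp(-x/3)


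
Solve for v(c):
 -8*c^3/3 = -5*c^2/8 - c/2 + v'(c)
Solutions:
 v(c) = C1 - 2*c^4/3 + 5*c^3/24 + c^2/4


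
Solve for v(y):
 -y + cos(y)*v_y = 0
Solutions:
 v(y) = C1 + Integral(y/cos(y), y)


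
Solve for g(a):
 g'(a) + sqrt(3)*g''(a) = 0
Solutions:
 g(a) = C1 + C2*exp(-sqrt(3)*a/3)


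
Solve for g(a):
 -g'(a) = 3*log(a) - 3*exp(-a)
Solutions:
 g(a) = C1 - 3*a*log(a) + 3*a - 3*exp(-a)


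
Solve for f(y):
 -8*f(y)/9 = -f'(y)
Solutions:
 f(y) = C1*exp(8*y/9)


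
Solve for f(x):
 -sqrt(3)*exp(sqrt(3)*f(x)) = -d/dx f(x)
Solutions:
 f(x) = sqrt(3)*(2*log(-1/(C1 + sqrt(3)*x)) - log(3))/6


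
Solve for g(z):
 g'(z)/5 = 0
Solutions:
 g(z) = C1


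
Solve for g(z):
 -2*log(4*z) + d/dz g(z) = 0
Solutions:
 g(z) = C1 + 2*z*log(z) - 2*z + z*log(16)


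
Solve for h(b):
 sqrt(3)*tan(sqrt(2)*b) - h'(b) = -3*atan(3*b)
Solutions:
 h(b) = C1 + 3*b*atan(3*b) - log(9*b^2 + 1)/2 - sqrt(6)*log(cos(sqrt(2)*b))/2


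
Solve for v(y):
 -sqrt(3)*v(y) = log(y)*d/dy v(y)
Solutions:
 v(y) = C1*exp(-sqrt(3)*li(y))


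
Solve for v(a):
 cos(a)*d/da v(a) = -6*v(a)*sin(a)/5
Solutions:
 v(a) = C1*cos(a)^(6/5)


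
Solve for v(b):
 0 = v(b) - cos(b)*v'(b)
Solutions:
 v(b) = C1*sqrt(sin(b) + 1)/sqrt(sin(b) - 1)


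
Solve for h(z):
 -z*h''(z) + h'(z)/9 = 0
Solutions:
 h(z) = C1 + C2*z^(10/9)


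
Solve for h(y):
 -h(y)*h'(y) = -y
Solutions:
 h(y) = -sqrt(C1 + y^2)
 h(y) = sqrt(C1 + y^2)


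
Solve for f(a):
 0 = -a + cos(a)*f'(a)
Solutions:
 f(a) = C1 + Integral(a/cos(a), a)


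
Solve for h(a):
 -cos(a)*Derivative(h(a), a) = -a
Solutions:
 h(a) = C1 + Integral(a/cos(a), a)


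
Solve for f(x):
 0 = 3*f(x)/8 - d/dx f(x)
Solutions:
 f(x) = C1*exp(3*x/8)


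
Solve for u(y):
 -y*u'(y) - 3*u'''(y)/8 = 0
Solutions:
 u(y) = C1 + Integral(C2*airyai(-2*3^(2/3)*y/3) + C3*airybi(-2*3^(2/3)*y/3), y)


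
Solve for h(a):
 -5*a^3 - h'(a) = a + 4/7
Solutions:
 h(a) = C1 - 5*a^4/4 - a^2/2 - 4*a/7


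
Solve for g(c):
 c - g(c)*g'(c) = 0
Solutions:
 g(c) = -sqrt(C1 + c^2)
 g(c) = sqrt(C1 + c^2)


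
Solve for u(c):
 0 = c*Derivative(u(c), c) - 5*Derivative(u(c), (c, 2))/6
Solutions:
 u(c) = C1 + C2*erfi(sqrt(15)*c/5)


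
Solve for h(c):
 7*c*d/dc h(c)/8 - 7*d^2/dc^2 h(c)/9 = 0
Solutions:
 h(c) = C1 + C2*erfi(3*c/4)


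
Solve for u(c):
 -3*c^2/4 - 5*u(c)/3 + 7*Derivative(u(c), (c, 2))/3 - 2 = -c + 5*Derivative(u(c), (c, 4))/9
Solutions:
 u(c) = C1*exp(-sqrt(10)*c*sqrt(21 - sqrt(141))/10) + C2*exp(sqrt(10)*c*sqrt(21 - sqrt(141))/10) + C3*exp(-sqrt(10)*c*sqrt(sqrt(141) + 21)/10) + C4*exp(sqrt(10)*c*sqrt(sqrt(141) + 21)/10) - 9*c^2/20 + 3*c/5 - 123/50


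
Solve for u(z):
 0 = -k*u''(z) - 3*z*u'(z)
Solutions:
 u(z) = C1 + C2*sqrt(k)*erf(sqrt(6)*z*sqrt(1/k)/2)


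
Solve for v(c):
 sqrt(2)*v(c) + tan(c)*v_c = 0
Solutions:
 v(c) = C1/sin(c)^(sqrt(2))


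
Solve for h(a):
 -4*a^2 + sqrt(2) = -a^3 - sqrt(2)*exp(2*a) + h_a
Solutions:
 h(a) = C1 + a^4/4 - 4*a^3/3 + sqrt(2)*a + sqrt(2)*exp(2*a)/2


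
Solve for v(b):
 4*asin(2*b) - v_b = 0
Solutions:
 v(b) = C1 + 4*b*asin(2*b) + 2*sqrt(1 - 4*b^2)


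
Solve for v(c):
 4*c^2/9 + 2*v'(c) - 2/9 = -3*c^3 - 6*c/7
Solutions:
 v(c) = C1 - 3*c^4/8 - 2*c^3/27 - 3*c^2/14 + c/9


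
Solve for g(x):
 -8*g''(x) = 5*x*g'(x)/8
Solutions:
 g(x) = C1 + C2*erf(sqrt(10)*x/16)


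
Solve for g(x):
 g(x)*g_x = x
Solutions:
 g(x) = -sqrt(C1 + x^2)
 g(x) = sqrt(C1 + x^2)


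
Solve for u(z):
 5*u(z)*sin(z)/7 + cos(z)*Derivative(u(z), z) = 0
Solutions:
 u(z) = C1*cos(z)^(5/7)


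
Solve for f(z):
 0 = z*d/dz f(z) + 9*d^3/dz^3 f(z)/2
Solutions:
 f(z) = C1 + Integral(C2*airyai(-6^(1/3)*z/3) + C3*airybi(-6^(1/3)*z/3), z)


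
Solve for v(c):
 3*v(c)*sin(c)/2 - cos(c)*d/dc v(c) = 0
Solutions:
 v(c) = C1/cos(c)^(3/2)


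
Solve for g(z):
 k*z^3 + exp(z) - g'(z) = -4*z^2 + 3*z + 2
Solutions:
 g(z) = C1 + k*z^4/4 + 4*z^3/3 - 3*z^2/2 - 2*z + exp(z)


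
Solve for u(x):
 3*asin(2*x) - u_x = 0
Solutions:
 u(x) = C1 + 3*x*asin(2*x) + 3*sqrt(1 - 4*x^2)/2


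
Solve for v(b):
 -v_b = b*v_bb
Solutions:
 v(b) = C1 + C2*log(b)


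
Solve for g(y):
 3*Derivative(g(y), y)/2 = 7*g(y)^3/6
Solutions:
 g(y) = -3*sqrt(2)*sqrt(-1/(C1 + 7*y))/2
 g(y) = 3*sqrt(2)*sqrt(-1/(C1 + 7*y))/2


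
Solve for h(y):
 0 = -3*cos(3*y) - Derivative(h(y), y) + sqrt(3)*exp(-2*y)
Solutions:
 h(y) = C1 - sin(3*y) - sqrt(3)*exp(-2*y)/2


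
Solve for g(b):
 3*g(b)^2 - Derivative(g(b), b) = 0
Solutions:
 g(b) = -1/(C1 + 3*b)


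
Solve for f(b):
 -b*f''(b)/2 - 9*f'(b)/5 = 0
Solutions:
 f(b) = C1 + C2/b^(13/5)


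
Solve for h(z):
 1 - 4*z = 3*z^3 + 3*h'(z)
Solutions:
 h(z) = C1 - z^4/4 - 2*z^2/3 + z/3


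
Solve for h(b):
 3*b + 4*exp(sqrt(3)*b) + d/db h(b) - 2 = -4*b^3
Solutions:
 h(b) = C1 - b^4 - 3*b^2/2 + 2*b - 4*sqrt(3)*exp(sqrt(3)*b)/3


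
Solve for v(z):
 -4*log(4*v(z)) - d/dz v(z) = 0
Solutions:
 Integral(1/(log(_y) + 2*log(2)), (_y, v(z)))/4 = C1 - z


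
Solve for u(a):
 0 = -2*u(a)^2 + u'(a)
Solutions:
 u(a) = -1/(C1 + 2*a)


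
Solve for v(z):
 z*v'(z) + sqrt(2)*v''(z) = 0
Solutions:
 v(z) = C1 + C2*erf(2^(1/4)*z/2)


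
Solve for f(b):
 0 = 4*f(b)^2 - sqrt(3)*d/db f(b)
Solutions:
 f(b) = -3/(C1 + 4*sqrt(3)*b)


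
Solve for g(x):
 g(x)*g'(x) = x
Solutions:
 g(x) = -sqrt(C1 + x^2)
 g(x) = sqrt(C1 + x^2)


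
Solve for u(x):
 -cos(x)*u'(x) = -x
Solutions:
 u(x) = C1 + Integral(x/cos(x), x)


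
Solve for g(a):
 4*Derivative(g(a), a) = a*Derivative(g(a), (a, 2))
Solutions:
 g(a) = C1 + C2*a^5


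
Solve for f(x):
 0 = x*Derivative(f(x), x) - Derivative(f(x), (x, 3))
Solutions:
 f(x) = C1 + Integral(C2*airyai(x) + C3*airybi(x), x)


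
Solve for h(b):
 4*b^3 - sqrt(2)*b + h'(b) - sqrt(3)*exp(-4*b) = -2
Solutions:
 h(b) = C1 - b^4 + sqrt(2)*b^2/2 - 2*b - sqrt(3)*exp(-4*b)/4


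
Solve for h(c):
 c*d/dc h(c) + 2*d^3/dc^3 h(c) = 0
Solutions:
 h(c) = C1 + Integral(C2*airyai(-2^(2/3)*c/2) + C3*airybi(-2^(2/3)*c/2), c)


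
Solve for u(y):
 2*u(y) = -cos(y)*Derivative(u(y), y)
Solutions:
 u(y) = C1*(sin(y) - 1)/(sin(y) + 1)


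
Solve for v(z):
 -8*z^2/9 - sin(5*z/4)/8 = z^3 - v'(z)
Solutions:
 v(z) = C1 + z^4/4 + 8*z^3/27 - cos(5*z/4)/10


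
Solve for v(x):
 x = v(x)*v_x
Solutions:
 v(x) = -sqrt(C1 + x^2)
 v(x) = sqrt(C1 + x^2)


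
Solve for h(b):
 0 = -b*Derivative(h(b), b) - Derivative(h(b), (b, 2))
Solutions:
 h(b) = C1 + C2*erf(sqrt(2)*b/2)


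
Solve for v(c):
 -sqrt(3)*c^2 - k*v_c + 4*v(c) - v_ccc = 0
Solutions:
 v(c) = C1*exp(c*(-k/(3*(sqrt(k^3/27 + 4) + 2)^(1/3)) + (sqrt(k^3/27 + 4) + 2)^(1/3))) + C2*exp(c*(-4*k/((-1 + sqrt(3)*I)*(sqrt(k^3/27 + 4) + 2)^(1/3)) - 3*(sqrt(k^3/27 + 4) + 2)^(1/3) + 3*sqrt(3)*I*(sqrt(k^3/27 + 4) + 2)^(1/3))/6) + C3*exp(c*(4*k/((1 + sqrt(3)*I)*(sqrt(k^3/27 + 4) + 2)^(1/3)) - 3*(sqrt(k^3/27 + 4) + 2)^(1/3) - 3*sqrt(3)*I*(sqrt(k^3/27 + 4) + 2)^(1/3))/6) + sqrt(3)*c^2/4 + sqrt(3)*c*k/8 + sqrt(3)*k^2/32


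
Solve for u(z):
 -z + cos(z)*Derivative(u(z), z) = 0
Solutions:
 u(z) = C1 + Integral(z/cos(z), z)


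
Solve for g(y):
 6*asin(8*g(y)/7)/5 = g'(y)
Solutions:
 Integral(1/asin(8*_y/7), (_y, g(y))) = C1 + 6*y/5


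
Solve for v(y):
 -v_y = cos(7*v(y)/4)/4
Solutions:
 y/4 - 2*log(sin(7*v(y)/4) - 1)/7 + 2*log(sin(7*v(y)/4) + 1)/7 = C1


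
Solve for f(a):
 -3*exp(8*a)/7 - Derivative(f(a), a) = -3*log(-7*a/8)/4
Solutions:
 f(a) = C1 + 3*a*log(-a)/4 + 3*a*(-3*log(2) - 1 + log(7))/4 - 3*exp(8*a)/56


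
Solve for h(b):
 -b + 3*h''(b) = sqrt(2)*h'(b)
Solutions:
 h(b) = C1 + C2*exp(sqrt(2)*b/3) - sqrt(2)*b^2/4 - 3*b/2


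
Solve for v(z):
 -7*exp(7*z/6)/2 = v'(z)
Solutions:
 v(z) = C1 - 3*exp(7*z/6)


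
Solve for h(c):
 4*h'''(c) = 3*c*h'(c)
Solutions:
 h(c) = C1 + Integral(C2*airyai(6^(1/3)*c/2) + C3*airybi(6^(1/3)*c/2), c)


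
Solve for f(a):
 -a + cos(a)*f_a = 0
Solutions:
 f(a) = C1 + Integral(a/cos(a), a)


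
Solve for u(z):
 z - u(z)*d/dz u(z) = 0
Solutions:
 u(z) = -sqrt(C1 + z^2)
 u(z) = sqrt(C1 + z^2)


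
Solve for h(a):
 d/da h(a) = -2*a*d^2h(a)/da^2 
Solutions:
 h(a) = C1 + C2*sqrt(a)


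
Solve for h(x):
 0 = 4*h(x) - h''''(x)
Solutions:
 h(x) = C1*exp(-sqrt(2)*x) + C2*exp(sqrt(2)*x) + C3*sin(sqrt(2)*x) + C4*cos(sqrt(2)*x)


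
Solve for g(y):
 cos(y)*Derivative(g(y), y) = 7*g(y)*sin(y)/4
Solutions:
 g(y) = C1/cos(y)^(7/4)


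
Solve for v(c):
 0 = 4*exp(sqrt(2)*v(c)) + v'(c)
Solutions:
 v(c) = sqrt(2)*(2*log(1/(C1 + 4*c)) - log(2))/4


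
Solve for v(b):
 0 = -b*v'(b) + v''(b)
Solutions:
 v(b) = C1 + C2*erfi(sqrt(2)*b/2)


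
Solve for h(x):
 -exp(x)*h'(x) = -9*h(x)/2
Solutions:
 h(x) = C1*exp(-9*exp(-x)/2)


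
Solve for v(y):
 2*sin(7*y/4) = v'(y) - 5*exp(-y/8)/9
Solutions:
 v(y) = C1 - 8*cos(7*y/4)/7 - 40*exp(-y/8)/9


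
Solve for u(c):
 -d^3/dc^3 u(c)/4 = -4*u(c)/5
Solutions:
 u(c) = C3*exp(2*2^(1/3)*5^(2/3)*c/5) + (C1*sin(2^(1/3)*sqrt(3)*5^(2/3)*c/5) + C2*cos(2^(1/3)*sqrt(3)*5^(2/3)*c/5))*exp(-2^(1/3)*5^(2/3)*c/5)


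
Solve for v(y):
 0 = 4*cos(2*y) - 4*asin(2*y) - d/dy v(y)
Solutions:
 v(y) = C1 - 4*y*asin(2*y) - 2*sqrt(1 - 4*y^2) + 2*sin(2*y)


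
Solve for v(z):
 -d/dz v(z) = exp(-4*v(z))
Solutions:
 v(z) = log(-I*(C1 - 4*z)^(1/4))
 v(z) = log(I*(C1 - 4*z)^(1/4))
 v(z) = log(-(C1 - 4*z)^(1/4))
 v(z) = log(C1 - 4*z)/4


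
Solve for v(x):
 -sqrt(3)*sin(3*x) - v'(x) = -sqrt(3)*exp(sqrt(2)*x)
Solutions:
 v(x) = C1 + sqrt(6)*exp(sqrt(2)*x)/2 + sqrt(3)*cos(3*x)/3


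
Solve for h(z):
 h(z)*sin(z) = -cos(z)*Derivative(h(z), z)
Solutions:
 h(z) = C1*cos(z)


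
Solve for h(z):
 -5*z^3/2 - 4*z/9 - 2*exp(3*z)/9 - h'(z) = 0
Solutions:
 h(z) = C1 - 5*z^4/8 - 2*z^2/9 - 2*exp(3*z)/27


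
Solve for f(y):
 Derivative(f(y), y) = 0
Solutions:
 f(y) = C1


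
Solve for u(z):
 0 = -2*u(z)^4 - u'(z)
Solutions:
 u(z) = (-3^(2/3) - 3*3^(1/6)*I)*(1/(C1 + 2*z))^(1/3)/6
 u(z) = (-3^(2/3) + 3*3^(1/6)*I)*(1/(C1 + 2*z))^(1/3)/6
 u(z) = (1/(C1 + 6*z))^(1/3)


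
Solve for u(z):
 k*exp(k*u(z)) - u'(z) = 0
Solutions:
 u(z) = Piecewise((log(-1/(C1*k + k^2*z))/k, Ne(k, 0)), (nan, True))
 u(z) = Piecewise((C1 + k*z, Eq(k, 0)), (nan, True))


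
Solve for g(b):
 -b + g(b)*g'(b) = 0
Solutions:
 g(b) = -sqrt(C1 + b^2)
 g(b) = sqrt(C1 + b^2)


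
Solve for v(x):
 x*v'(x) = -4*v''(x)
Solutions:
 v(x) = C1 + C2*erf(sqrt(2)*x/4)


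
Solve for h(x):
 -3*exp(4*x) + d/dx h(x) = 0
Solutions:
 h(x) = C1 + 3*exp(4*x)/4


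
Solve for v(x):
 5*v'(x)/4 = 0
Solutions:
 v(x) = C1


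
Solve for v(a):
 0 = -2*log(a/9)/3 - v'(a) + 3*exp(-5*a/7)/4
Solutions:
 v(a) = C1 - 2*a*log(a)/3 + 2*a*(1 + 2*log(3))/3 - 21*exp(-5*a/7)/20


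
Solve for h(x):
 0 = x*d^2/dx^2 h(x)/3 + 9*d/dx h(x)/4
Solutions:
 h(x) = C1 + C2/x^(23/4)


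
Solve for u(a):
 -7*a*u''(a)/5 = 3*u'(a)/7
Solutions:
 u(a) = C1 + C2*a^(34/49)


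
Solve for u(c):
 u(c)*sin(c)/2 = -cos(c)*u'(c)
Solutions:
 u(c) = C1*sqrt(cos(c))


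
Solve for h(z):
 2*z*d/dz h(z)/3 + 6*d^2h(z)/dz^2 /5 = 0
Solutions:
 h(z) = C1 + C2*erf(sqrt(10)*z/6)


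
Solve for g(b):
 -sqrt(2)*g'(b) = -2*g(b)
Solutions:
 g(b) = C1*exp(sqrt(2)*b)


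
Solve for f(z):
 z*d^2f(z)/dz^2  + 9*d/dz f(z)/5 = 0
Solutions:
 f(z) = C1 + C2/z^(4/5)


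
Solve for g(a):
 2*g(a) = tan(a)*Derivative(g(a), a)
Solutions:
 g(a) = C1*sin(a)^2


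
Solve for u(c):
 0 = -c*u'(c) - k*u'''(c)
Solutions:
 u(c) = C1 + Integral(C2*airyai(c*(-1/k)^(1/3)) + C3*airybi(c*(-1/k)^(1/3)), c)


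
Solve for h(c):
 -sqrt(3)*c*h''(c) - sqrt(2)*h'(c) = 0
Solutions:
 h(c) = C1 + C2*c^(1 - sqrt(6)/3)


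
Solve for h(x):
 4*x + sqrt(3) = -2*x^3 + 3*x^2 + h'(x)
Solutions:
 h(x) = C1 + x^4/2 - x^3 + 2*x^2 + sqrt(3)*x


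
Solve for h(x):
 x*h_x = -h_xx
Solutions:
 h(x) = C1 + C2*erf(sqrt(2)*x/2)


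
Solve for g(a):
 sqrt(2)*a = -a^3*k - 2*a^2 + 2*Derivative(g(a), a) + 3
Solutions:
 g(a) = C1 + a^4*k/8 + a^3/3 + sqrt(2)*a^2/4 - 3*a/2


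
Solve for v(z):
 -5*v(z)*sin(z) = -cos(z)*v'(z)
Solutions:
 v(z) = C1/cos(z)^5


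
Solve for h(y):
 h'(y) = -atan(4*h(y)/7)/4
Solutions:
 Integral(1/atan(4*_y/7), (_y, h(y))) = C1 - y/4


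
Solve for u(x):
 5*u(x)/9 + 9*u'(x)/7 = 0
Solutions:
 u(x) = C1*exp(-35*x/81)


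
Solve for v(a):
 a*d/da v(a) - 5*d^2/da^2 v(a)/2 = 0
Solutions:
 v(a) = C1 + C2*erfi(sqrt(5)*a/5)


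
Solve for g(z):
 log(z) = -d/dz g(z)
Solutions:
 g(z) = C1 - z*log(z) + z


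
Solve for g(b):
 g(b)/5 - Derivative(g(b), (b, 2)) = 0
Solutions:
 g(b) = C1*exp(-sqrt(5)*b/5) + C2*exp(sqrt(5)*b/5)


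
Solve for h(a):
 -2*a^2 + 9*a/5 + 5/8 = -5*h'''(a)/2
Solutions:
 h(a) = C1 + C2*a + C3*a^2 + a^5/75 - 3*a^4/100 - a^3/24


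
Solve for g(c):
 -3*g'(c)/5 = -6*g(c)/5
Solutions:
 g(c) = C1*exp(2*c)


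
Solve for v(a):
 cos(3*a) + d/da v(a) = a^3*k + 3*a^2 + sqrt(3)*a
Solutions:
 v(a) = C1 + a^4*k/4 + a^3 + sqrt(3)*a^2/2 - sin(3*a)/3


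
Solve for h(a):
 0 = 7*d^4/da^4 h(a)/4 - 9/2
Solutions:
 h(a) = C1 + C2*a + C3*a^2 + C4*a^3 + 3*a^4/28


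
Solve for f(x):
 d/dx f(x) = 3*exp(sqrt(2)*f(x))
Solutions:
 f(x) = sqrt(2)*(2*log(-1/(C1 + 3*x)) - log(2))/4


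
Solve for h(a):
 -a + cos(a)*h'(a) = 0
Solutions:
 h(a) = C1 + Integral(a/cos(a), a)


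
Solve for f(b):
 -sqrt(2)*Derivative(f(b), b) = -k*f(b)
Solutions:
 f(b) = C1*exp(sqrt(2)*b*k/2)


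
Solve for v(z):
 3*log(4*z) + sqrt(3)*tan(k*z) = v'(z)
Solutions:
 v(z) = C1 + 3*z*log(z) - 3*z + 6*z*log(2) + sqrt(3)*Piecewise((-log(cos(k*z))/k, Ne(k, 0)), (0, True))


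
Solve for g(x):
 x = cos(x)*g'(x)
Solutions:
 g(x) = C1 + Integral(x/cos(x), x)


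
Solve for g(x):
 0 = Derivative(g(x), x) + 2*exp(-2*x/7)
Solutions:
 g(x) = C1 + 7*exp(-2*x/7)


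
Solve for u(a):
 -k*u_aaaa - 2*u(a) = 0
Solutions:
 u(a) = C1*exp(-2^(1/4)*a*(-1/k)^(1/4)) + C2*exp(2^(1/4)*a*(-1/k)^(1/4)) + C3*exp(-2^(1/4)*I*a*(-1/k)^(1/4)) + C4*exp(2^(1/4)*I*a*(-1/k)^(1/4))


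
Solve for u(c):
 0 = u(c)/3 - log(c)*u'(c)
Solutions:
 u(c) = C1*exp(li(c)/3)


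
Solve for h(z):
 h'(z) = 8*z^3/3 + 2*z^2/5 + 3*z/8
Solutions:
 h(z) = C1 + 2*z^4/3 + 2*z^3/15 + 3*z^2/16


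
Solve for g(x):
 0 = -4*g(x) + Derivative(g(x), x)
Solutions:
 g(x) = C1*exp(4*x)


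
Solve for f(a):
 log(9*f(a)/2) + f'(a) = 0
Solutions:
 -Integral(1/(-log(_y) - 2*log(3) + log(2)), (_y, f(a))) = C1 - a


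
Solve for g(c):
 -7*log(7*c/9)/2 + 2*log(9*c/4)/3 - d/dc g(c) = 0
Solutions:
 g(c) = C1 - 17*c*log(c)/6 - 7*c*log(7)/2 - 4*c*log(2)/3 + 17*c/6 + 25*c*log(3)/3


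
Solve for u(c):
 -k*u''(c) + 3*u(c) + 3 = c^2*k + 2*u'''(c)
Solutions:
 u(c) = C1*exp(-c*(k^2/(k^3 + sqrt(-k^6 + (k^3 - 162)^2) - 162)^(1/3) + k + (k^3 + sqrt(-k^6 + (k^3 - 162)^2) - 162)^(1/3))/6) + C2*exp(c*(-4*k^2/((-1 + sqrt(3)*I)*(k^3 + sqrt(-k^6 + (k^3 - 162)^2) - 162)^(1/3)) - 2*k + (k^3 + sqrt(-k^6 + (k^3 - 162)^2) - 162)^(1/3) - sqrt(3)*I*(k^3 + sqrt(-k^6 + (k^3 - 162)^2) - 162)^(1/3))/12) + C3*exp(c*(4*k^2/((1 + sqrt(3)*I)*(k^3 + sqrt(-k^6 + (k^3 - 162)^2) - 162)^(1/3)) - 2*k + (k^3 + sqrt(-k^6 + (k^3 - 162)^2) - 162)^(1/3) + sqrt(3)*I*(k^3 + sqrt(-k^6 + (k^3 - 162)^2) - 162)^(1/3))/12) + c^2*k/3 + 2*k^2/9 - 1


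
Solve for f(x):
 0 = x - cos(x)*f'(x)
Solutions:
 f(x) = C1 + Integral(x/cos(x), x)


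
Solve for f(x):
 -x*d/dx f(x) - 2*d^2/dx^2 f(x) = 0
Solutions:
 f(x) = C1 + C2*erf(x/2)


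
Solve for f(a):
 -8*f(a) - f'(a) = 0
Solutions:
 f(a) = C1*exp(-8*a)


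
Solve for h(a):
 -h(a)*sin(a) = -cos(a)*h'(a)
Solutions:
 h(a) = C1/cos(a)


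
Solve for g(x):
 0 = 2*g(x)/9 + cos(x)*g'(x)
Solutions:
 g(x) = C1*(sin(x) - 1)^(1/9)/(sin(x) + 1)^(1/9)


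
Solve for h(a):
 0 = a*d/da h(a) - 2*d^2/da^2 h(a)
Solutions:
 h(a) = C1 + C2*erfi(a/2)


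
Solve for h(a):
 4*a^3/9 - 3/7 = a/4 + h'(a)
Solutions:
 h(a) = C1 + a^4/9 - a^2/8 - 3*a/7


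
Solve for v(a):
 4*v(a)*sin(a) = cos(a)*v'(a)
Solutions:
 v(a) = C1/cos(a)^4


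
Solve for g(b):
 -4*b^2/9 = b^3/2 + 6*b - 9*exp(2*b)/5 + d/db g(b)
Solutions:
 g(b) = C1 - b^4/8 - 4*b^3/27 - 3*b^2 + 9*exp(2*b)/10


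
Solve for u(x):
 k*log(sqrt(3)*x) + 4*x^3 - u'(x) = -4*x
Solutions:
 u(x) = C1 + k*x*log(x) - k*x + k*x*log(3)/2 + x^4 + 2*x^2


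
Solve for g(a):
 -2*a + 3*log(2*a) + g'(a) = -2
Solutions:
 g(a) = C1 + a^2 - 3*a*log(a) - a*log(8) + a


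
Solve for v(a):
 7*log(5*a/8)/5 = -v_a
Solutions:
 v(a) = C1 - 7*a*log(a)/5 - 7*a*log(5)/5 + 7*a/5 + 21*a*log(2)/5


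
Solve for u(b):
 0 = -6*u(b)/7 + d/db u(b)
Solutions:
 u(b) = C1*exp(6*b/7)


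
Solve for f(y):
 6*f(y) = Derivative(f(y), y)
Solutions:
 f(y) = C1*exp(6*y)


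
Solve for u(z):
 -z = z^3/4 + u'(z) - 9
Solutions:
 u(z) = C1 - z^4/16 - z^2/2 + 9*z


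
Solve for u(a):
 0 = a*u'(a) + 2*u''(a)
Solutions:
 u(a) = C1 + C2*erf(a/2)


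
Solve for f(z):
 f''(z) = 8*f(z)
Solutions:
 f(z) = C1*exp(-2*sqrt(2)*z) + C2*exp(2*sqrt(2)*z)


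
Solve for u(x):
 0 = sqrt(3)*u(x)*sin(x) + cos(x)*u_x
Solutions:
 u(x) = C1*cos(x)^(sqrt(3))


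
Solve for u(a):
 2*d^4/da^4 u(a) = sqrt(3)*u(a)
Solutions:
 u(a) = C1*exp(-2^(3/4)*3^(1/8)*a/2) + C2*exp(2^(3/4)*3^(1/8)*a/2) + C3*sin(2^(3/4)*3^(1/8)*a/2) + C4*cos(2^(3/4)*3^(1/8)*a/2)


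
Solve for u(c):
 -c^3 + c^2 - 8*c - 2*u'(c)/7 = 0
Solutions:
 u(c) = C1 - 7*c^4/8 + 7*c^3/6 - 14*c^2


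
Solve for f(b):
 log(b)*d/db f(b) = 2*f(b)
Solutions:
 f(b) = C1*exp(2*li(b))


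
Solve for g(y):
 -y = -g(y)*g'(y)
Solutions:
 g(y) = -sqrt(C1 + y^2)
 g(y) = sqrt(C1 + y^2)


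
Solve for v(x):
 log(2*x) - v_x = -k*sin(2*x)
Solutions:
 v(x) = C1 - k*cos(2*x)/2 + x*log(x) - x + x*log(2)


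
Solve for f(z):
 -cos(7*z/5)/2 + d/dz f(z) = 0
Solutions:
 f(z) = C1 + 5*sin(7*z/5)/14


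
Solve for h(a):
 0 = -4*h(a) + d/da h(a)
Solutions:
 h(a) = C1*exp(4*a)


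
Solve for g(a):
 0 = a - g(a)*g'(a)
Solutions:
 g(a) = -sqrt(C1 + a^2)
 g(a) = sqrt(C1 + a^2)


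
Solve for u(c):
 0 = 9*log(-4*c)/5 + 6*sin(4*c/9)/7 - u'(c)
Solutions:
 u(c) = C1 + 9*c*log(-c)/5 - 9*c/5 + 18*c*log(2)/5 - 27*cos(4*c/9)/14


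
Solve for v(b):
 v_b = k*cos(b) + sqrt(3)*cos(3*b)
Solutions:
 v(b) = C1 + k*sin(b) + sqrt(3)*sin(3*b)/3


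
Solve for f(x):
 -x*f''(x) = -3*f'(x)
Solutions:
 f(x) = C1 + C2*x^4


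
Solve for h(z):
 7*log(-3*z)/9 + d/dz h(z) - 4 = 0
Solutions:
 h(z) = C1 - 7*z*log(-z)/9 + z*(43 - 7*log(3))/9


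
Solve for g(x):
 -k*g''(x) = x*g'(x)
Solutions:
 g(x) = C1 + C2*sqrt(k)*erf(sqrt(2)*x*sqrt(1/k)/2)


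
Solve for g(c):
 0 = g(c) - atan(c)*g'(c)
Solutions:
 g(c) = C1*exp(Integral(1/atan(c), c))


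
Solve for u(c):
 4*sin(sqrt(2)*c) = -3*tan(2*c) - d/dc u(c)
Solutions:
 u(c) = C1 + 3*log(cos(2*c))/2 + 2*sqrt(2)*cos(sqrt(2)*c)


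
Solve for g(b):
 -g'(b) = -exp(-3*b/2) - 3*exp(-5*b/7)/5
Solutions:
 g(b) = C1 - 2*exp(-3*b/2)/3 - 21*exp(-5*b/7)/25


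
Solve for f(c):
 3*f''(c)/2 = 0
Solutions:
 f(c) = C1 + C2*c


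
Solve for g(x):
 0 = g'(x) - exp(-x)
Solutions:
 g(x) = C1 - exp(-x)


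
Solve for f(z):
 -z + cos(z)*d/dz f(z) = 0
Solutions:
 f(z) = C1 + Integral(z/cos(z), z)


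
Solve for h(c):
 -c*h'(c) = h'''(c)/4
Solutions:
 h(c) = C1 + Integral(C2*airyai(-2^(2/3)*c) + C3*airybi(-2^(2/3)*c), c)


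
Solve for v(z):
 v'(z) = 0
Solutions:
 v(z) = C1


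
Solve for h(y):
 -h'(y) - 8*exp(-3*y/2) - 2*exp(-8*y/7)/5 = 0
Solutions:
 h(y) = C1 + 16*exp(-3*y/2)/3 + 7*exp(-8*y/7)/20


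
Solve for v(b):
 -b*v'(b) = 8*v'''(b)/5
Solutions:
 v(b) = C1 + Integral(C2*airyai(-5^(1/3)*b/2) + C3*airybi(-5^(1/3)*b/2), b)


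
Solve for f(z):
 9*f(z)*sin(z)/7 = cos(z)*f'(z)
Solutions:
 f(z) = C1/cos(z)^(9/7)


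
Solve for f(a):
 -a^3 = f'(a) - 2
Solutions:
 f(a) = C1 - a^4/4 + 2*a


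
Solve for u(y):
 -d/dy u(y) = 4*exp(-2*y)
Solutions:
 u(y) = C1 + 2*exp(-2*y)


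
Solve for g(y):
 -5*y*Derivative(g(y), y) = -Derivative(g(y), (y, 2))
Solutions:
 g(y) = C1 + C2*erfi(sqrt(10)*y/2)


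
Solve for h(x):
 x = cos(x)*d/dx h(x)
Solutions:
 h(x) = C1 + Integral(x/cos(x), x)


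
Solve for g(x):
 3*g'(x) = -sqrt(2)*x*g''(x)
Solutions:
 g(x) = C1 + C2*x^(1 - 3*sqrt(2)/2)


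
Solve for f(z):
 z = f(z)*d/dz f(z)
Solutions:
 f(z) = -sqrt(C1 + z^2)
 f(z) = sqrt(C1 + z^2)


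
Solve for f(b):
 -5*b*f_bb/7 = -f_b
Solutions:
 f(b) = C1 + C2*b^(12/5)


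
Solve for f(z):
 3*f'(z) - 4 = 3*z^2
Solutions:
 f(z) = C1 + z^3/3 + 4*z/3


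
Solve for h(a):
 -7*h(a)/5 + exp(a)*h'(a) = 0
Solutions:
 h(a) = C1*exp(-7*exp(-a)/5)


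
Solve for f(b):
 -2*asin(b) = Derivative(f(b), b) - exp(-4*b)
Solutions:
 f(b) = C1 - 2*b*asin(b) - 2*sqrt(1 - b^2) - exp(-4*b)/4


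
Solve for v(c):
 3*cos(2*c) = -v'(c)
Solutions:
 v(c) = C1 - 3*sin(2*c)/2


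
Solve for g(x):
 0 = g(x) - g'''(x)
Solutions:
 g(x) = C3*exp(x) + (C1*sin(sqrt(3)*x/2) + C2*cos(sqrt(3)*x/2))*exp(-x/2)


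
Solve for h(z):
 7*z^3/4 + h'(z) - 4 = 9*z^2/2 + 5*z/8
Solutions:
 h(z) = C1 - 7*z^4/16 + 3*z^3/2 + 5*z^2/16 + 4*z


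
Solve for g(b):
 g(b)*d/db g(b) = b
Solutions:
 g(b) = -sqrt(C1 + b^2)
 g(b) = sqrt(C1 + b^2)


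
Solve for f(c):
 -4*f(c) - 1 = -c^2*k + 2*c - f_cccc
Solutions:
 f(c) = C1*exp(-sqrt(2)*c) + C2*exp(sqrt(2)*c) + C3*sin(sqrt(2)*c) + C4*cos(sqrt(2)*c) + c^2*k/4 - c/2 - 1/4


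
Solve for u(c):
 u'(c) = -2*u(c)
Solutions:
 u(c) = C1*exp(-2*c)


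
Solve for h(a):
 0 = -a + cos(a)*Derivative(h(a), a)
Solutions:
 h(a) = C1 + Integral(a/cos(a), a)


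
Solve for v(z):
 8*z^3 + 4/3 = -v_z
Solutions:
 v(z) = C1 - 2*z^4 - 4*z/3


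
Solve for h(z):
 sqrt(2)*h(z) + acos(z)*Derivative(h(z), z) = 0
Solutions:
 h(z) = C1*exp(-sqrt(2)*Integral(1/acos(z), z))


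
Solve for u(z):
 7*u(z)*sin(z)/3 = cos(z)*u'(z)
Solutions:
 u(z) = C1/cos(z)^(7/3)


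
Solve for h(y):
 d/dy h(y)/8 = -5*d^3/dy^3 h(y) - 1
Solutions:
 h(y) = C1 + C2*sin(sqrt(10)*y/20) + C3*cos(sqrt(10)*y/20) - 8*y


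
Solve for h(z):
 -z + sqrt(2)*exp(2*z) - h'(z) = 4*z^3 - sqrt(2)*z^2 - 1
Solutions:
 h(z) = C1 - z^4 + sqrt(2)*z^3/3 - z^2/2 + z + sqrt(2)*exp(2*z)/2


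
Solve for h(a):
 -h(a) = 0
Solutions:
 h(a) = 0


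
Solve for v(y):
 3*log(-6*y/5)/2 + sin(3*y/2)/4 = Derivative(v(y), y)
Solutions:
 v(y) = C1 + 3*y*log(-y)/2 - 2*y*log(5) - 3*y/2 + y*log(30)/2 + y*log(6) - cos(3*y/2)/6


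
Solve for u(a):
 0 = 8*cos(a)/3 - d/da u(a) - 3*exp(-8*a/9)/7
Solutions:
 u(a) = C1 + 8*sin(a)/3 + 27*exp(-8*a/9)/56


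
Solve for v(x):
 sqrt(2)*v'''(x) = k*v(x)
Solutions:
 v(x) = C1*exp(2^(5/6)*k^(1/3)*x/2) + C2*exp(2^(5/6)*k^(1/3)*x*(-1 + sqrt(3)*I)/4) + C3*exp(-2^(5/6)*k^(1/3)*x*(1 + sqrt(3)*I)/4)


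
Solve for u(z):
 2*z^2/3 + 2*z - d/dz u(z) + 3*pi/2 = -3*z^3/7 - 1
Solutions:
 u(z) = C1 + 3*z^4/28 + 2*z^3/9 + z^2 + z + 3*pi*z/2


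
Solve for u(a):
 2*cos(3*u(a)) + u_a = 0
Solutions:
 u(a) = -asin((C1 + exp(12*a))/(C1 - exp(12*a)))/3 + pi/3
 u(a) = asin((C1 + exp(12*a))/(C1 - exp(12*a)))/3


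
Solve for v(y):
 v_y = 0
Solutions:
 v(y) = C1


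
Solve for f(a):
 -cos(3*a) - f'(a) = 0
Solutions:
 f(a) = C1 - sin(3*a)/3


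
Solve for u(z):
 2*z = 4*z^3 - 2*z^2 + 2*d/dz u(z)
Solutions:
 u(z) = C1 - z^4/2 + z^3/3 + z^2/2


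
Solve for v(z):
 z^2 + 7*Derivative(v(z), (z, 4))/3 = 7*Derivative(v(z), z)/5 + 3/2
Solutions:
 v(z) = C1 + C4*exp(3^(1/3)*5^(2/3)*z/5) + 5*z^3/21 - 15*z/14 + (C2*sin(3^(5/6)*5^(2/3)*z/10) + C3*cos(3^(5/6)*5^(2/3)*z/10))*exp(-3^(1/3)*5^(2/3)*z/10)


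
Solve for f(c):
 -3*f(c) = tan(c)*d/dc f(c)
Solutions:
 f(c) = C1/sin(c)^3


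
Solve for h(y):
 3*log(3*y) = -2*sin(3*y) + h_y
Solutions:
 h(y) = C1 + 3*y*log(y) - 3*y + 3*y*log(3) - 2*cos(3*y)/3


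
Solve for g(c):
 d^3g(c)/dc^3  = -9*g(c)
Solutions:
 g(c) = C3*exp(-3^(2/3)*c) + (C1*sin(3*3^(1/6)*c/2) + C2*cos(3*3^(1/6)*c/2))*exp(3^(2/3)*c/2)


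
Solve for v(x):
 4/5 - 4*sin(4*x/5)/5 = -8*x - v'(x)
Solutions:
 v(x) = C1 - 4*x^2 - 4*x/5 - cos(4*x/5)


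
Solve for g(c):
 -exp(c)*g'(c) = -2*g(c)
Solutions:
 g(c) = C1*exp(-2*exp(-c))


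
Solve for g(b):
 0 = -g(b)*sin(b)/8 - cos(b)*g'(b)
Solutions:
 g(b) = C1*cos(b)^(1/8)


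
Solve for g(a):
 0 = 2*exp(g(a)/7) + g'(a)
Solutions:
 g(a) = 7*log(1/(C1 + 2*a)) + 7*log(7)


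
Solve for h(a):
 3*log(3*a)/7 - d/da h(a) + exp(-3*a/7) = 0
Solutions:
 h(a) = C1 + 3*a*log(a)/7 + 3*a*(-1 + log(3))/7 - 7*exp(-3*a/7)/3


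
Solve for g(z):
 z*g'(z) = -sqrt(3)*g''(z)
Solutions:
 g(z) = C1 + C2*erf(sqrt(2)*3^(3/4)*z/6)


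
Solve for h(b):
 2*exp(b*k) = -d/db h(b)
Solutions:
 h(b) = C1 - 2*exp(b*k)/k


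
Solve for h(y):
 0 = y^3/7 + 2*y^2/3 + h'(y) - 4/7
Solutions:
 h(y) = C1 - y^4/28 - 2*y^3/9 + 4*y/7


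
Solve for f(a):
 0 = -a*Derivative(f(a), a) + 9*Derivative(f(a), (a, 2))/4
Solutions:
 f(a) = C1 + C2*erfi(sqrt(2)*a/3)


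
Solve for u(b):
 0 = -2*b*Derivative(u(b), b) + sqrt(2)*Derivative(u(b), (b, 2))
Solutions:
 u(b) = C1 + C2*erfi(2^(3/4)*b/2)


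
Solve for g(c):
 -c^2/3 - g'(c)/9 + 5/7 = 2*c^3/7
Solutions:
 g(c) = C1 - 9*c^4/14 - c^3 + 45*c/7


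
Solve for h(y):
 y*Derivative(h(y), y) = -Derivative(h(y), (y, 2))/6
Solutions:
 h(y) = C1 + C2*erf(sqrt(3)*y)


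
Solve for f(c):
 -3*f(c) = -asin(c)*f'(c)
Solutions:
 f(c) = C1*exp(3*Integral(1/asin(c), c))


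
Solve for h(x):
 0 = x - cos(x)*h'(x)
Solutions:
 h(x) = C1 + Integral(x/cos(x), x)


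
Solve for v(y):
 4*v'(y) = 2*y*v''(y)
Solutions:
 v(y) = C1 + C2*y^3


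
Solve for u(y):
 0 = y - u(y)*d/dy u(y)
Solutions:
 u(y) = -sqrt(C1 + y^2)
 u(y) = sqrt(C1 + y^2)


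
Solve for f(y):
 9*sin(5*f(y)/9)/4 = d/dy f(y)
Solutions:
 -9*y/4 + 9*log(cos(5*f(y)/9) - 1)/10 - 9*log(cos(5*f(y)/9) + 1)/10 = C1


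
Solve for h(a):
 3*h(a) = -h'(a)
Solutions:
 h(a) = C1*exp(-3*a)


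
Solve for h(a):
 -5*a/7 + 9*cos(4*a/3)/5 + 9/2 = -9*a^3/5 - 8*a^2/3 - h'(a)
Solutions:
 h(a) = C1 - 9*a^4/20 - 8*a^3/9 + 5*a^2/14 - 9*a/2 - 27*sin(4*a/3)/20


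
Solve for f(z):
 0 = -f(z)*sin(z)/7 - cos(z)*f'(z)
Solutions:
 f(z) = C1*cos(z)^(1/7)


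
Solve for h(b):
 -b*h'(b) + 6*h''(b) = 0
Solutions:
 h(b) = C1 + C2*erfi(sqrt(3)*b/6)


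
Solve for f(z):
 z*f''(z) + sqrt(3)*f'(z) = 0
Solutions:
 f(z) = C1 + C2*z^(1 - sqrt(3))


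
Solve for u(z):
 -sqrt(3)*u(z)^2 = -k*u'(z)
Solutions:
 u(z) = -k/(C1*k + sqrt(3)*z)


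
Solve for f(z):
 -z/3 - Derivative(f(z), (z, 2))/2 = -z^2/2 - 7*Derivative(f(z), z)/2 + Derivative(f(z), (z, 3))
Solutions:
 f(z) = C1 + C2*exp(z*(-1 + sqrt(57))/4) + C3*exp(-z*(1 + sqrt(57))/4) - z^3/21 + 4*z^2/147 - 76*z/1029


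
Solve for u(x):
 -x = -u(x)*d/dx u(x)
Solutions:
 u(x) = -sqrt(C1 + x^2)
 u(x) = sqrt(C1 + x^2)


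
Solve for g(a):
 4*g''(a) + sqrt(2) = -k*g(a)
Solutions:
 g(a) = C1*exp(-a*sqrt(-k)/2) + C2*exp(a*sqrt(-k)/2) - sqrt(2)/k


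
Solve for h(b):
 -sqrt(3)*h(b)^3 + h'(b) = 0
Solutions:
 h(b) = -sqrt(2)*sqrt(-1/(C1 + sqrt(3)*b))/2
 h(b) = sqrt(2)*sqrt(-1/(C1 + sqrt(3)*b))/2


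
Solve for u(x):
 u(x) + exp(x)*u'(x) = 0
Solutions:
 u(x) = C1*exp(exp(-x))


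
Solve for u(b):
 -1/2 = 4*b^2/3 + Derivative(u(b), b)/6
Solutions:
 u(b) = C1 - 8*b^3/3 - 3*b


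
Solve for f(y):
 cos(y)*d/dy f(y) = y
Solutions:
 f(y) = C1 + Integral(y/cos(y), y)


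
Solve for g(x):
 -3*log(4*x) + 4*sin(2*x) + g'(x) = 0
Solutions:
 g(x) = C1 + 3*x*log(x) - 3*x + 6*x*log(2) + 2*cos(2*x)


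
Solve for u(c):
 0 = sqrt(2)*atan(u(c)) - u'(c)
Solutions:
 Integral(1/atan(_y), (_y, u(c))) = C1 + sqrt(2)*c


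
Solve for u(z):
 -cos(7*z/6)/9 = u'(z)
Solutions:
 u(z) = C1 - 2*sin(7*z/6)/21


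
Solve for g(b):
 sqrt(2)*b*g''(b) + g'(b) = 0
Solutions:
 g(b) = C1 + C2*b^(1 - sqrt(2)/2)


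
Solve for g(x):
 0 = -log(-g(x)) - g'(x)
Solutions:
 -li(-g(x)) = C1 - x


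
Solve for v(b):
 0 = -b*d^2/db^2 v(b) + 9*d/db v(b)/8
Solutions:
 v(b) = C1 + C2*b^(17/8)


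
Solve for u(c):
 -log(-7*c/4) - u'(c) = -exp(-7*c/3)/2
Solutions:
 u(c) = C1 - c*log(-c) + c*(-log(7) + 1 + 2*log(2)) - 3*exp(-7*c/3)/14


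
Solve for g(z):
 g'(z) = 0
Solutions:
 g(z) = C1


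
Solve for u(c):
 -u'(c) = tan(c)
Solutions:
 u(c) = C1 + log(cos(c))


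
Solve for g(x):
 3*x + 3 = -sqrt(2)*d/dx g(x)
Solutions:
 g(x) = C1 - 3*sqrt(2)*x^2/4 - 3*sqrt(2)*x/2


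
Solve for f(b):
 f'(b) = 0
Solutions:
 f(b) = C1


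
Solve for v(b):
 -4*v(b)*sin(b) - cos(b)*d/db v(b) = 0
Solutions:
 v(b) = C1*cos(b)^4


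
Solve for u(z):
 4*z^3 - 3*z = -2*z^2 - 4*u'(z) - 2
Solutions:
 u(z) = C1 - z^4/4 - z^3/6 + 3*z^2/8 - z/2


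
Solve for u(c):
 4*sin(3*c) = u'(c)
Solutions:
 u(c) = C1 - 4*cos(3*c)/3


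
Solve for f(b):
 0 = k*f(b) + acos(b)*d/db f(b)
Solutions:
 f(b) = C1*exp(-k*Integral(1/acos(b), b))


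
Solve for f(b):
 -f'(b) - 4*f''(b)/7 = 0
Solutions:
 f(b) = C1 + C2*exp(-7*b/4)


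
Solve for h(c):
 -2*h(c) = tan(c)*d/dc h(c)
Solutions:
 h(c) = C1/sin(c)^2


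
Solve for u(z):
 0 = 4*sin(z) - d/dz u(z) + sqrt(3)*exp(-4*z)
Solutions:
 u(z) = C1 - 4*cos(z) - sqrt(3)*exp(-4*z)/4


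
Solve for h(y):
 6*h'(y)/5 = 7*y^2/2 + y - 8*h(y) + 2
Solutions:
 h(y) = C1*exp(-20*y/3) + 7*y^2/16 - y/160 + 803/3200


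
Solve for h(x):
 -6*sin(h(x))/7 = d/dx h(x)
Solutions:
 6*x/7 + log(cos(h(x)) - 1)/2 - log(cos(h(x)) + 1)/2 = C1


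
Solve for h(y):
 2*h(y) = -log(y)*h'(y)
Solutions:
 h(y) = C1*exp(-2*li(y))


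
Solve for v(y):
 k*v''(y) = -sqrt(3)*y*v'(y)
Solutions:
 v(y) = C1 + C2*sqrt(k)*erf(sqrt(2)*3^(1/4)*y*sqrt(1/k)/2)


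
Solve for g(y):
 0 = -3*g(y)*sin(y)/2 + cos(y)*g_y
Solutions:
 g(y) = C1/cos(y)^(3/2)


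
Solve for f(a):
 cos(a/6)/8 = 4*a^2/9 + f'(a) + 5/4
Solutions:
 f(a) = C1 - 4*a^3/27 - 5*a/4 + 3*sin(a/6)/4


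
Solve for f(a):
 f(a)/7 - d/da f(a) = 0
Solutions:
 f(a) = C1*exp(a/7)


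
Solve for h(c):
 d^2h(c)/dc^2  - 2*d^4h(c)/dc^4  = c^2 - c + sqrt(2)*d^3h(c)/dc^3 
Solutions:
 h(c) = C1 + C2*c + C3*exp(c*(-sqrt(2) + sqrt(10))/4) + C4*exp(-c*(sqrt(2) + sqrt(10))/4) + c^4/12 + c^3*(-1 + 2*sqrt(2))/6 + c^2*(4 - sqrt(2)/2)


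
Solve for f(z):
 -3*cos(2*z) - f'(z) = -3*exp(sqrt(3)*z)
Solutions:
 f(z) = C1 + sqrt(3)*exp(sqrt(3)*z) - 3*sin(2*z)/2


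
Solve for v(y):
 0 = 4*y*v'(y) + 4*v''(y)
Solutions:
 v(y) = C1 + C2*erf(sqrt(2)*y/2)


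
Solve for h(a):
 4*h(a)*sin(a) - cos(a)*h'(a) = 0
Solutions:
 h(a) = C1/cos(a)^4


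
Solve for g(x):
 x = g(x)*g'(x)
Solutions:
 g(x) = -sqrt(C1 + x^2)
 g(x) = sqrt(C1 + x^2)


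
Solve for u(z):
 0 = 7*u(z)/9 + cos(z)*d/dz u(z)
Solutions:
 u(z) = C1*(sin(z) - 1)^(7/18)/(sin(z) + 1)^(7/18)


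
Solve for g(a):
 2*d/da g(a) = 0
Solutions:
 g(a) = C1


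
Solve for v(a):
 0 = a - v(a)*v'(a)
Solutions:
 v(a) = -sqrt(C1 + a^2)
 v(a) = sqrt(C1 + a^2)


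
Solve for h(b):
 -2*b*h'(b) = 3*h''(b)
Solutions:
 h(b) = C1 + C2*erf(sqrt(3)*b/3)


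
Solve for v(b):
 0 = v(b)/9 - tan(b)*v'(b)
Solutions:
 v(b) = C1*sin(b)^(1/9)


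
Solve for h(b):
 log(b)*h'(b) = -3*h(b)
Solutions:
 h(b) = C1*exp(-3*li(b))


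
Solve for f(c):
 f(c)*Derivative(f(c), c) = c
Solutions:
 f(c) = -sqrt(C1 + c^2)
 f(c) = sqrt(C1 + c^2)


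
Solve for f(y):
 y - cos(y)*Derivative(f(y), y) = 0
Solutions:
 f(y) = C1 + Integral(y/cos(y), y)


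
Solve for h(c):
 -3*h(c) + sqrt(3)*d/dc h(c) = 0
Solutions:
 h(c) = C1*exp(sqrt(3)*c)


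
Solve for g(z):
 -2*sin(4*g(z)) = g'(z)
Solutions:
 g(z) = -acos((-C1 - exp(16*z))/(C1 - exp(16*z)))/4 + pi/2
 g(z) = acos((-C1 - exp(16*z))/(C1 - exp(16*z)))/4


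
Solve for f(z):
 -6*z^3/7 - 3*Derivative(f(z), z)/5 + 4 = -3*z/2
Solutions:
 f(z) = C1 - 5*z^4/14 + 5*z^2/4 + 20*z/3


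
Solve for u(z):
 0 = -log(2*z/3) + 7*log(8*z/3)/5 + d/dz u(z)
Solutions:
 u(z) = C1 - 2*z*log(z)/5 - 16*z*log(2)/5 + 2*z/5 + 2*z*log(3)/5


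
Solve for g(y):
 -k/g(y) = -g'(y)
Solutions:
 g(y) = -sqrt(C1 + 2*k*y)
 g(y) = sqrt(C1 + 2*k*y)


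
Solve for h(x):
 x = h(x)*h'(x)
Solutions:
 h(x) = -sqrt(C1 + x^2)
 h(x) = sqrt(C1 + x^2)


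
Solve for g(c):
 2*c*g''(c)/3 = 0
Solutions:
 g(c) = C1 + C2*c


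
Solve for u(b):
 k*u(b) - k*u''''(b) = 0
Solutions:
 u(b) = C1*exp(-b) + C2*exp(b) + C3*sin(b) + C4*cos(b)


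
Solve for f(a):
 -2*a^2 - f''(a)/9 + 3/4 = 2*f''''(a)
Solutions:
 f(a) = C1 + C2*a + C3*sin(sqrt(2)*a/6) + C4*cos(sqrt(2)*a/6) - 3*a^4/2 + 2619*a^2/8


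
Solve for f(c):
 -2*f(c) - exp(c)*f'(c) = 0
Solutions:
 f(c) = C1*exp(2*exp(-c))


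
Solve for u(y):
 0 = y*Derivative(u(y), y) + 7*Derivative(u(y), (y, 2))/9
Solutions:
 u(y) = C1 + C2*erf(3*sqrt(14)*y/14)


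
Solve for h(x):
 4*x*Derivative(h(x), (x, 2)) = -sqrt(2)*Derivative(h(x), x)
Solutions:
 h(x) = C1 + C2*x^(1 - sqrt(2)/4)


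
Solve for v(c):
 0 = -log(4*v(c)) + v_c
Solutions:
 -Integral(1/(log(_y) + 2*log(2)), (_y, v(c))) = C1 - c


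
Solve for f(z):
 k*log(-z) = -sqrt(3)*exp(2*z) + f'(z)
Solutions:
 f(z) = C1 + k*z*log(-z) - k*z + sqrt(3)*exp(2*z)/2


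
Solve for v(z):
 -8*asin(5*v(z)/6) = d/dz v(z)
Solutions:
 Integral(1/asin(5*_y/6), (_y, v(z))) = C1 - 8*z


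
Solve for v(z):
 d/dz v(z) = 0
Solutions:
 v(z) = C1


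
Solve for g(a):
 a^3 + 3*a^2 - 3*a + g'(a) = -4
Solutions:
 g(a) = C1 - a^4/4 - a^3 + 3*a^2/2 - 4*a


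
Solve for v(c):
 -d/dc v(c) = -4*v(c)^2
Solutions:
 v(c) = -1/(C1 + 4*c)


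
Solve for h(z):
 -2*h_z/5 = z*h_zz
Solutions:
 h(z) = C1 + C2*z^(3/5)


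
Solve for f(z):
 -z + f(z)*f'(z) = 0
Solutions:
 f(z) = -sqrt(C1 + z^2)
 f(z) = sqrt(C1 + z^2)


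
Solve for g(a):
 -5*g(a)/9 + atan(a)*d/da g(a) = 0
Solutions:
 g(a) = C1*exp(5*Integral(1/atan(a), a)/9)


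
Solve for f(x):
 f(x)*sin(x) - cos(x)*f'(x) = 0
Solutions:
 f(x) = C1/cos(x)


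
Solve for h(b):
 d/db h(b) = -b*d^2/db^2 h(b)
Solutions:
 h(b) = C1 + C2*log(b)


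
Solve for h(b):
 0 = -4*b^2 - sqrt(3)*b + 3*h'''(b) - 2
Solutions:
 h(b) = C1 + C2*b + C3*b^2 + b^5/45 + sqrt(3)*b^4/72 + b^3/9


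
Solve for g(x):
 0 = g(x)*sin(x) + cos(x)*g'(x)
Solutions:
 g(x) = C1*cos(x)


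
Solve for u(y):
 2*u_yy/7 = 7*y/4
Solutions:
 u(y) = C1 + C2*y + 49*y^3/48


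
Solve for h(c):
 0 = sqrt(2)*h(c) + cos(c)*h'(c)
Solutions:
 h(c) = C1*(sin(c) - 1)^(sqrt(2)/2)/(sin(c) + 1)^(sqrt(2)/2)


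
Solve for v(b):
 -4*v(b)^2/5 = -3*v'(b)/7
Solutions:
 v(b) = -15/(C1 + 28*b)


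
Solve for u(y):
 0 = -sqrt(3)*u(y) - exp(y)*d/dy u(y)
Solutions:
 u(y) = C1*exp(sqrt(3)*exp(-y))


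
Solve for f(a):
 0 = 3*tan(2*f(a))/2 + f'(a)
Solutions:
 f(a) = -asin(C1*exp(-3*a))/2 + pi/2
 f(a) = asin(C1*exp(-3*a))/2


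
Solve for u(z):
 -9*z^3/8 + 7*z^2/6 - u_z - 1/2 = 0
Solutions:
 u(z) = C1 - 9*z^4/32 + 7*z^3/18 - z/2


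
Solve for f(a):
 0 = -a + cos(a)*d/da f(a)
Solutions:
 f(a) = C1 + Integral(a/cos(a), a)


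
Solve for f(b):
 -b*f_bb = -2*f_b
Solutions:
 f(b) = C1 + C2*b^3


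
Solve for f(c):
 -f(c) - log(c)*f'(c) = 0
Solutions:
 f(c) = C1*exp(-li(c))


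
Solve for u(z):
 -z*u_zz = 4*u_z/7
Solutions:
 u(z) = C1 + C2*z^(3/7)


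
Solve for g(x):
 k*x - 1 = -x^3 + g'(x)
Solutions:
 g(x) = C1 + k*x^2/2 + x^4/4 - x


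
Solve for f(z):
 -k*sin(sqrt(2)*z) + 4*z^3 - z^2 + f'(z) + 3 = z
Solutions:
 f(z) = C1 - sqrt(2)*k*cos(sqrt(2)*z)/2 - z^4 + z^3/3 + z^2/2 - 3*z


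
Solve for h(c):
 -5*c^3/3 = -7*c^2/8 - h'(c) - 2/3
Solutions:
 h(c) = C1 + 5*c^4/12 - 7*c^3/24 - 2*c/3


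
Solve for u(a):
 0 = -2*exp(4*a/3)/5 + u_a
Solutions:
 u(a) = C1 + 3*exp(4*a/3)/10


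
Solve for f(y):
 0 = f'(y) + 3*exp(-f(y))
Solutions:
 f(y) = log(C1 - 3*y)


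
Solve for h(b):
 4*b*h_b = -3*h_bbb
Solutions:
 h(b) = C1 + Integral(C2*airyai(-6^(2/3)*b/3) + C3*airybi(-6^(2/3)*b/3), b)


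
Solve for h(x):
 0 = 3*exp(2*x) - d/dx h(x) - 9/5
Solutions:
 h(x) = C1 - 9*x/5 + 3*exp(2*x)/2


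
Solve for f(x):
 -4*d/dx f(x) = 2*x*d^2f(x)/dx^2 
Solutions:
 f(x) = C1 + C2/x


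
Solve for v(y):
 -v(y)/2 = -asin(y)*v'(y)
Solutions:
 v(y) = C1*exp(Integral(1/asin(y), y)/2)


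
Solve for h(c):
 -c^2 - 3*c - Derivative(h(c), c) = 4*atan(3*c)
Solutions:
 h(c) = C1 - c^3/3 - 3*c^2/2 - 4*c*atan(3*c) + 2*log(9*c^2 + 1)/3


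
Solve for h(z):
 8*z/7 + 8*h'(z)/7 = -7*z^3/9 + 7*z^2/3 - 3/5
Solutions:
 h(z) = C1 - 49*z^4/288 + 49*z^3/72 - z^2/2 - 21*z/40


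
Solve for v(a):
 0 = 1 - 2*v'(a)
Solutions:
 v(a) = C1 + a/2


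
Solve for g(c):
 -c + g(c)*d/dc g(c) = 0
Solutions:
 g(c) = -sqrt(C1 + c^2)
 g(c) = sqrt(C1 + c^2)


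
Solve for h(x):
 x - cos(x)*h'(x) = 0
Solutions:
 h(x) = C1 + Integral(x/cos(x), x)


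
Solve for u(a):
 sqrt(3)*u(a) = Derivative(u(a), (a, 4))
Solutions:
 u(a) = C1*exp(-3^(1/8)*a) + C2*exp(3^(1/8)*a) + C3*sin(3^(1/8)*a) + C4*cos(3^(1/8)*a)


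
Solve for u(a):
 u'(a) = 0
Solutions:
 u(a) = C1


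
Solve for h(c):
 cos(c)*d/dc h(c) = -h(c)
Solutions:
 h(c) = C1*sqrt(sin(c) - 1)/sqrt(sin(c) + 1)


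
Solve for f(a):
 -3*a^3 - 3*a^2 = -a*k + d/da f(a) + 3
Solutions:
 f(a) = C1 - 3*a^4/4 - a^3 + a^2*k/2 - 3*a


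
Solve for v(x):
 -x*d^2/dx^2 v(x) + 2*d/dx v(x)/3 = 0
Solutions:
 v(x) = C1 + C2*x^(5/3)


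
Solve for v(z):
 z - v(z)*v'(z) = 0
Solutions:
 v(z) = -sqrt(C1 + z^2)
 v(z) = sqrt(C1 + z^2)


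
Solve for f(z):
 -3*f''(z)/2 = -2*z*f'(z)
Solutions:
 f(z) = C1 + C2*erfi(sqrt(6)*z/3)


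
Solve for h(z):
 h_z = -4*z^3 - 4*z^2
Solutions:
 h(z) = C1 - z^4 - 4*z^3/3


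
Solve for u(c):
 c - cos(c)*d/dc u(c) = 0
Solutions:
 u(c) = C1 + Integral(c/cos(c), c)
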